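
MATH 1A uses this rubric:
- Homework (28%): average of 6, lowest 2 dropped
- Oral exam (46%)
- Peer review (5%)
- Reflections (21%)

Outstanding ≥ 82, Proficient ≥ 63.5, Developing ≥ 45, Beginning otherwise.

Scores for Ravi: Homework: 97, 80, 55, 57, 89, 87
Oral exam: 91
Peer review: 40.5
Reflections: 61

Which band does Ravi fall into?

Homework: drop 55, 57 → average of remaining 4 = 353/4 = 88.25
Weighted total:
  Homework 88.25 × 0.28 = 24.71
  Oral exam 91 × 0.46 = 41.86
  Peer review 40.5 × 0.05 = 2.025
  Reflections 61 × 0.21 = 12.81
Sum = 81.405
81.405 is ≥ 63.5 and < 82 → Proficient

Proficient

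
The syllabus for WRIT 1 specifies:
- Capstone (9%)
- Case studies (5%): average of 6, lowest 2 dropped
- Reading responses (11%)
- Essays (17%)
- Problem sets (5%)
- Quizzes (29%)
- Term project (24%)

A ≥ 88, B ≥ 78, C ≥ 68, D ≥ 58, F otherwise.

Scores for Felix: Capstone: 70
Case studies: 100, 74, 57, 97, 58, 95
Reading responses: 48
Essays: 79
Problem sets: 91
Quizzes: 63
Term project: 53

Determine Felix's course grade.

Case studies: drop 57, 58 → average of remaining 4 = 366/4 = 91.5
Weighted total:
  Capstone 70 × 0.09 = 6.3
  Case studies 91.5 × 0.05 = 4.575
  Reading responses 48 × 0.11 = 5.28
  Essays 79 × 0.17 = 13.43
  Problem sets 91 × 0.05 = 4.55
  Quizzes 63 × 0.29 = 18.27
  Term project 53 × 0.24 = 12.72
Sum = 65.125
65.125 is ≥ 58 and < 68 → D

D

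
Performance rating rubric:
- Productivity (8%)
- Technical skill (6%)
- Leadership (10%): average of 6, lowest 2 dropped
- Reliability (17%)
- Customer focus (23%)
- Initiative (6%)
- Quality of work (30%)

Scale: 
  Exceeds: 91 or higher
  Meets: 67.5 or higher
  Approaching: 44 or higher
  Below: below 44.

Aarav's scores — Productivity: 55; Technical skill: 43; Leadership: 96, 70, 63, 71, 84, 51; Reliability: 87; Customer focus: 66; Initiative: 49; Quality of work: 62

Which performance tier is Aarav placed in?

Leadership: drop 51, 63 → average of remaining 4 = 321/4 = 80.25
Weighted total:
  Productivity 55 × 0.08 = 4.4
  Technical skill 43 × 0.06 = 2.58
  Leadership 80.25 × 0.1 = 8.025
  Reliability 87 × 0.17 = 14.79
  Customer focus 66 × 0.23 = 15.18
  Initiative 49 × 0.06 = 2.94
  Quality of work 62 × 0.3 = 18.6
Sum = 66.515
66.515 is ≥ 44 and < 67.5 → Approaching

Approaching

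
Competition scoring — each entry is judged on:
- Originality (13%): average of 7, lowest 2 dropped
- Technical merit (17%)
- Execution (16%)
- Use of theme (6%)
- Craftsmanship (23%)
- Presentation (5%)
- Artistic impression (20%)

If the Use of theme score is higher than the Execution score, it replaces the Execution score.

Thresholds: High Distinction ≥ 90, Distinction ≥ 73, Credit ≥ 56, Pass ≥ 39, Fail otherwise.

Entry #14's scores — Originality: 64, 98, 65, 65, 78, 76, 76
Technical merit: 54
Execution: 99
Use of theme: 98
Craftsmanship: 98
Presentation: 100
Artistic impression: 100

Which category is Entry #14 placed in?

Originality: drop 64, 65 → average of remaining 5 = 393/5 = 78.6
Use of theme (98) ≤ Execution (99), so Execution stays at 99.
Weighted total:
  Originality 78.6 × 0.13 = 10.218
  Technical merit 54 × 0.17 = 9.18
  Execution 99 × 0.16 = 15.84
  Use of theme 98 × 0.06 = 5.88
  Craftsmanship 98 × 0.23 = 22.54
  Presentation 100 × 0.05 = 5
  Artistic impression 100 × 0.2 = 20
Sum = 88.658
88.658 is ≥ 73 and < 90 → Distinction

Distinction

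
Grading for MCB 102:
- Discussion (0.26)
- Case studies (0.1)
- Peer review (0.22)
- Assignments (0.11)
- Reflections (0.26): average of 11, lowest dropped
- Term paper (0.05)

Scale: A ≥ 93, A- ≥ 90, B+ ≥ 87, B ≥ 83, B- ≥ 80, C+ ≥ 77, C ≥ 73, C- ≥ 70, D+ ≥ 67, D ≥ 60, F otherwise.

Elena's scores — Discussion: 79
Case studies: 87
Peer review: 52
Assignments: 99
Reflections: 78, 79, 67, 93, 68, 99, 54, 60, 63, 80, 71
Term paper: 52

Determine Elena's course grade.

Reflections: drop 54 → average of remaining 10 = 758/10 = 75.8
Weighted total:
  Discussion 79 × 0.26 = 20.54
  Case studies 87 × 0.1 = 8.7
  Peer review 52 × 0.22 = 11.44
  Assignments 99 × 0.11 = 10.89
  Reflections 75.8 × 0.26 = 19.708
  Term paper 52 × 0.05 = 2.6
Sum = 73.878
73.878 is ≥ 73 and < 77 → C

C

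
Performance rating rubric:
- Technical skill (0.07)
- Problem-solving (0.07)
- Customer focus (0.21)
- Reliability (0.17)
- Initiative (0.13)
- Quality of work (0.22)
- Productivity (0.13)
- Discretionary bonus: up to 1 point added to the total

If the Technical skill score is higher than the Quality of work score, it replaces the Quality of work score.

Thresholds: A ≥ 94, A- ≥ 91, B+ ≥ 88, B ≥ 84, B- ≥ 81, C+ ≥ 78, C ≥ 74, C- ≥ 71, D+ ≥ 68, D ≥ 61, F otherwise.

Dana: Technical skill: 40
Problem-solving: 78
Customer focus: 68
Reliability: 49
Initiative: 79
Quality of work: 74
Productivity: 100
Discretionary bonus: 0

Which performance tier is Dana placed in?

D+

Technical skill (40) ≤ Quality of work (74), so Quality of work stays at 74.
Weighted total:
  Technical skill 40 × 0.07 = 2.8
  Problem-solving 78 × 0.07 = 5.46
  Customer focus 68 × 0.21 = 14.28
  Reliability 49 × 0.17 = 8.33
  Initiative 79 × 0.13 = 10.27
  Quality of work 74 × 0.22 = 16.28
  Productivity 100 × 0.13 = 13
Sum = 70.42
Discretionary bonus: 70.42 + 0 = 70.42
70.42 is ≥ 68 and < 71 → D+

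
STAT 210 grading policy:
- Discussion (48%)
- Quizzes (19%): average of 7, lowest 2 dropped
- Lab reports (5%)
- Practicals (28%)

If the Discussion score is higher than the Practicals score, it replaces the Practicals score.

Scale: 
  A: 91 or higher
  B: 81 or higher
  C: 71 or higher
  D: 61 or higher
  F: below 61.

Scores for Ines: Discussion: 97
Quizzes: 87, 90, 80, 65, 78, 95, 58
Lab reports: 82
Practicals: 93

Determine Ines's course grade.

Quizzes: drop 58, 65 → average of remaining 5 = 430/5 = 86
Discussion (97) > Practicals (93), so Practicals counts as 97.
Weighted total:
  Discussion 97 × 0.48 = 46.56
  Quizzes 86 × 0.19 = 16.34
  Lab reports 82 × 0.05 = 4.1
  Practicals 97 × 0.28 = 27.16
Sum = 94.16
94.16 ≥ 91 → A

A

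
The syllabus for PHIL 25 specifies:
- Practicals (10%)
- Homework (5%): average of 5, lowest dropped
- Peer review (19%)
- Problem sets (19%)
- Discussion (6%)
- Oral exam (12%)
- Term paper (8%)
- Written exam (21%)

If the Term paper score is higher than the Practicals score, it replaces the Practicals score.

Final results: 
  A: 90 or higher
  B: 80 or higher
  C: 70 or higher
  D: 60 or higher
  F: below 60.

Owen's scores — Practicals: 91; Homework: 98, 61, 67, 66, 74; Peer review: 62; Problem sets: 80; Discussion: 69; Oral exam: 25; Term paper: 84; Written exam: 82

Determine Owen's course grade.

C

Homework: drop 61 → average of remaining 4 = 305/4 = 76.25
Term paper (84) ≤ Practicals (91), so Practicals stays at 91.
Weighted total:
  Practicals 91 × 0.1 = 9.1
  Homework 76.25 × 0.05 = 3.8125
  Peer review 62 × 0.19 = 11.78
  Problem sets 80 × 0.19 = 15.2
  Discussion 69 × 0.06 = 4.14
  Oral exam 25 × 0.12 = 3
  Term paper 84 × 0.08 = 6.72
  Written exam 82 × 0.21 = 17.22
Sum = 70.9725
70.9725 is ≥ 70 and < 80 → C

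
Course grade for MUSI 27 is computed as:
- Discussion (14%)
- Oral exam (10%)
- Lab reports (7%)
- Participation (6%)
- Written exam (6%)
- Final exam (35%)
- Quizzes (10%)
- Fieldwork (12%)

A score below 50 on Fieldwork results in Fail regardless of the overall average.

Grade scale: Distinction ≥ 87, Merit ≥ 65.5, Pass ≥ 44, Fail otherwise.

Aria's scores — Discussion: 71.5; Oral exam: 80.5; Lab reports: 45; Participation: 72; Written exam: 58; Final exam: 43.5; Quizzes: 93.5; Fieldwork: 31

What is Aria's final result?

Fail

Fieldwork score 31 < 50: minimum not met.
Weighted total:
  Discussion 71.5 × 0.14 = 10.01
  Oral exam 80.5 × 0.1 = 8.05
  Lab reports 45 × 0.07 = 3.15
  Participation 72 × 0.06 = 4.32
  Written exam 58 × 0.06 = 3.48
  Final exam 43.5 × 0.35 = 15.225
  Quizzes 93.5 × 0.1 = 9.35
  Fieldwork 31 × 0.12 = 3.72
Sum = 57.305
Because the Fieldwork minimum was not met, the result is Fail.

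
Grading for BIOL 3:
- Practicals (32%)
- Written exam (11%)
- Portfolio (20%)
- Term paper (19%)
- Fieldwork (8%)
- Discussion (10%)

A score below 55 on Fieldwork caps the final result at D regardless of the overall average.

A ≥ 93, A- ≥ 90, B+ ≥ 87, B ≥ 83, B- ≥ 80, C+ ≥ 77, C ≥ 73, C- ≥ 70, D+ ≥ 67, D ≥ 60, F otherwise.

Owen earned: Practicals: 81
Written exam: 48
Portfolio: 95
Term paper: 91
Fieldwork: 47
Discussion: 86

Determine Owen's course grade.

Fieldwork score 47 < 55: minimum not met.
Weighted total:
  Practicals 81 × 0.32 = 25.92
  Written exam 48 × 0.11 = 5.28
  Portfolio 95 × 0.2 = 19
  Term paper 91 × 0.19 = 17.29
  Fieldwork 47 × 0.08 = 3.76
  Discussion 86 × 0.1 = 8.6
Sum = 79.85
79.85 would be C+; cap at D applies → D.

D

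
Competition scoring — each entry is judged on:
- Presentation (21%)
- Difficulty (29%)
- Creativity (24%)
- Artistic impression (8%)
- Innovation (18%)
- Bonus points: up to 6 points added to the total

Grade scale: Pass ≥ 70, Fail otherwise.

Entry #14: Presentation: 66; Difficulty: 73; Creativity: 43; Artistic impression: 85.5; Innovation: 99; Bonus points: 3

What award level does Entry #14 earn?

Pass

Weighted total:
  Presentation 66 × 0.21 = 13.86
  Difficulty 73 × 0.29 = 21.17
  Creativity 43 × 0.24 = 10.32
  Artistic impression 85.5 × 0.08 = 6.84
  Innovation 99 × 0.18 = 17.82
Sum = 70.01
Bonus points: 70.01 + 3 = 73.01
73.01 ≥ 70 → Pass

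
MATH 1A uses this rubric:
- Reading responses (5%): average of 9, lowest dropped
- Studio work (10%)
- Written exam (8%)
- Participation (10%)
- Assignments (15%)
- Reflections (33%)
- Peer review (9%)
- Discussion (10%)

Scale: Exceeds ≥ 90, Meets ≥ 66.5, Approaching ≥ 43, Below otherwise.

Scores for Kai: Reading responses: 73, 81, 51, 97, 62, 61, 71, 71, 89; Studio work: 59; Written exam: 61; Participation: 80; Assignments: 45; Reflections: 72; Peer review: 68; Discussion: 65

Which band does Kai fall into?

Reading responses: drop 51 → average of remaining 8 = 605/8 = 75.625
Weighted total:
  Reading responses 75.625 × 0.05 = 3.78125
  Studio work 59 × 0.1 = 5.9
  Written exam 61 × 0.08 = 4.88
  Participation 80 × 0.1 = 8
  Assignments 45 × 0.15 = 6.75
  Reflections 72 × 0.33 = 23.76
  Peer review 68 × 0.09 = 6.12
  Discussion 65 × 0.1 = 6.5
Sum = 65.69125
65.69125 is ≥ 43 and < 66.5 → Approaching

Approaching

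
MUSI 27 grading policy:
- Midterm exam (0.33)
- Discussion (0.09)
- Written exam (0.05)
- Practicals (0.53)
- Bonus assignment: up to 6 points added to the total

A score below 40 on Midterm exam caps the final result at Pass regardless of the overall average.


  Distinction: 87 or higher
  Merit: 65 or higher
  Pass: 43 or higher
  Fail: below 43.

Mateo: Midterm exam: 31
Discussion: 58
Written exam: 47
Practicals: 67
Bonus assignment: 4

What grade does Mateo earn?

Midterm exam score 31 < 40: minimum not met.
Weighted total:
  Midterm exam 31 × 0.33 = 10.23
  Discussion 58 × 0.09 = 5.22
  Written exam 47 × 0.05 = 2.35
  Practicals 67 × 0.53 = 35.51
Sum = 53.31
Bonus assignment: 53.31 + 4 = 57.31
57.31 would be Pass; cap at Pass applies → Pass.

Pass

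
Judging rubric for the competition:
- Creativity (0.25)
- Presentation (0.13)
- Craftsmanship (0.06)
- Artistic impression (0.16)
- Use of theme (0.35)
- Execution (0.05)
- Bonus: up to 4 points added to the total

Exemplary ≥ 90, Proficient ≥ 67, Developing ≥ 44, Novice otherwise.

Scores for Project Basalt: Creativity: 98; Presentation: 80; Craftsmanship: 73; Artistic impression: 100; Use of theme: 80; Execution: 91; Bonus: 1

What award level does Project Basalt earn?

Proficient

Weighted total:
  Creativity 98 × 0.25 = 24.5
  Presentation 80 × 0.13 = 10.4
  Craftsmanship 73 × 0.06 = 4.38
  Artistic impression 100 × 0.16 = 16
  Use of theme 80 × 0.35 = 28
  Execution 91 × 0.05 = 4.55
Sum = 87.83
Bonus: 87.83 + 1 = 88.83
88.83 is ≥ 67 and < 90 → Proficient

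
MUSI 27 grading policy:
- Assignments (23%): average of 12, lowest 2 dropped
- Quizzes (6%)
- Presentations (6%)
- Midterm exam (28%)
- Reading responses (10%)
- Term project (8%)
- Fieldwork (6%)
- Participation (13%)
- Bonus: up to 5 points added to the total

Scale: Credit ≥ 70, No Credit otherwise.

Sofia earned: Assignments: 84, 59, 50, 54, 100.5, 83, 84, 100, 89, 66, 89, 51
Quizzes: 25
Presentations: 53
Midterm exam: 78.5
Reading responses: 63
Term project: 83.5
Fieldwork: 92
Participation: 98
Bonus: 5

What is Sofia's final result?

Assignments: drop 50, 51 → average of remaining 10 = 808.5/10 = 80.85
Weighted total:
  Assignments 80.85 × 0.23 = 18.5955
  Quizzes 25 × 0.06 = 1.5
  Presentations 53 × 0.06 = 3.18
  Midterm exam 78.5 × 0.28 = 21.98
  Reading responses 63 × 0.1 = 6.3
  Term project 83.5 × 0.08 = 6.68
  Fieldwork 92 × 0.06 = 5.52
  Participation 98 × 0.13 = 12.74
Sum = 76.4955
Bonus: 76.4955 + 5 = 81.4955
81.4955 ≥ 70 → Credit

Credit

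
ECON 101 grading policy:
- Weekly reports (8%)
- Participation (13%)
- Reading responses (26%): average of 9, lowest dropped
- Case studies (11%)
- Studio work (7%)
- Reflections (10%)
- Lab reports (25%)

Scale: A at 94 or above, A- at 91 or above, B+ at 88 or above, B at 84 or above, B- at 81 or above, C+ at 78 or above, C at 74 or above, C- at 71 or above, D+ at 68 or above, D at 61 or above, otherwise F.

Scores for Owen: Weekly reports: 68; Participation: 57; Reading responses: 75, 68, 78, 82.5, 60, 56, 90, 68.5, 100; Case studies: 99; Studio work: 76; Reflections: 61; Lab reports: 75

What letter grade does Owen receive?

Reading responses: drop 56 → average of remaining 8 = 622/8 = 77.75
Weighted total:
  Weekly reports 68 × 0.08 = 5.44
  Participation 57 × 0.13 = 7.41
  Reading responses 77.75 × 0.26 = 20.215
  Case studies 99 × 0.11 = 10.89
  Studio work 76 × 0.07 = 5.32
  Reflections 61 × 0.1 = 6.1
  Lab reports 75 × 0.25 = 18.75
Sum = 74.125
74.125 is ≥ 74 and < 78 → C

C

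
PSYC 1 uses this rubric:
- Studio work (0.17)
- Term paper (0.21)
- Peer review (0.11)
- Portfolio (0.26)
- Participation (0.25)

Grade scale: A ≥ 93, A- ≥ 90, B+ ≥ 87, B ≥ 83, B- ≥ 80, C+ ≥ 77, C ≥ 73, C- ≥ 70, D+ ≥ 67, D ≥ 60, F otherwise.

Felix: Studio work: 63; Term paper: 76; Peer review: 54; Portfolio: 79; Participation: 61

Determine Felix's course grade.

D+

Weighted total:
  Studio work 63 × 0.17 = 10.71
  Term paper 76 × 0.21 = 15.96
  Peer review 54 × 0.11 = 5.94
  Portfolio 79 × 0.26 = 20.54
  Participation 61 × 0.25 = 15.25
Sum = 68.4
68.4 is ≥ 67 and < 70 → D+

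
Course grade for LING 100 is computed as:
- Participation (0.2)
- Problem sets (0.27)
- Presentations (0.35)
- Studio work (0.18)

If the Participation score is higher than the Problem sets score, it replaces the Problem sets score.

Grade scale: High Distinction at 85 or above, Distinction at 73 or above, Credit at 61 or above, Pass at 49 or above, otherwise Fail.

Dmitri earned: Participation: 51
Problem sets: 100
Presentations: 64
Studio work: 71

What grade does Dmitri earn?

Participation (51) ≤ Problem sets (100), so Problem sets stays at 100.
Weighted total:
  Participation 51 × 0.2 = 10.2
  Problem sets 100 × 0.27 = 27
  Presentations 64 × 0.35 = 22.4
  Studio work 71 × 0.18 = 12.78
Sum = 72.38
72.38 is ≥ 61 and < 73 → Credit

Credit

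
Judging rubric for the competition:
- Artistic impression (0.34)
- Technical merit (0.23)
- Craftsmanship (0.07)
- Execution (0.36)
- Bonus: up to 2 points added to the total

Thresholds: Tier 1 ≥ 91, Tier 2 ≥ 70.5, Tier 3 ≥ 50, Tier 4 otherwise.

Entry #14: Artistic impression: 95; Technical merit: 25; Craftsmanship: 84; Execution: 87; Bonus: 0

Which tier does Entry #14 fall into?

Weighted total:
  Artistic impression 95 × 0.34 = 32.3
  Technical merit 25 × 0.23 = 5.75
  Craftsmanship 84 × 0.07 = 5.88
  Execution 87 × 0.36 = 31.32
Sum = 75.25
Bonus: 75.25 + 0 = 75.25
75.25 is ≥ 70.5 and < 91 → Tier 2

Tier 2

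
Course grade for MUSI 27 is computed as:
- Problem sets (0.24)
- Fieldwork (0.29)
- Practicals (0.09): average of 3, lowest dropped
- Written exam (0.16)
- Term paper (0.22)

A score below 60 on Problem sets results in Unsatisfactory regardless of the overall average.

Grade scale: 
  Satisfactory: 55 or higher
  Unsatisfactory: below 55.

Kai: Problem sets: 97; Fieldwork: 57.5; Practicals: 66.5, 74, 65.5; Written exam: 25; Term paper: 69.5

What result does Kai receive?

Satisfactory

Practicals: drop 65.5 → average of remaining 2 = 140.5/2 = 70.25
Problem sets score 97 ≥ 60: minimum met.
Weighted total:
  Problem sets 97 × 0.24 = 23.28
  Fieldwork 57.5 × 0.29 = 16.675
  Practicals 70.25 × 0.09 = 6.3225
  Written exam 25 × 0.16 = 4
  Term paper 69.5 × 0.22 = 15.29
Sum = 65.5675
65.5675 ≥ 55 → Satisfactory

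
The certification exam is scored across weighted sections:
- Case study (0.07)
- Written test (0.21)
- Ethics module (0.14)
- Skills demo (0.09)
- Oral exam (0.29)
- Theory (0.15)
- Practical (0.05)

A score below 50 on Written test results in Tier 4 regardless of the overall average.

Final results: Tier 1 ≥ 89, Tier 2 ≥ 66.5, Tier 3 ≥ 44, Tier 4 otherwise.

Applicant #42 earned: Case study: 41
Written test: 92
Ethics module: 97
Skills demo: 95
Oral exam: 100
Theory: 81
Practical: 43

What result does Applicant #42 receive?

Written test score 92 ≥ 50: minimum met.
Weighted total:
  Case study 41 × 0.07 = 2.87
  Written test 92 × 0.21 = 19.32
  Ethics module 97 × 0.14 = 13.58
  Skills demo 95 × 0.09 = 8.55
  Oral exam 100 × 0.29 = 29
  Theory 81 × 0.15 = 12.15
  Practical 43 × 0.05 = 2.15
Sum = 87.62
87.62 is ≥ 66.5 and < 89 → Tier 2

Tier 2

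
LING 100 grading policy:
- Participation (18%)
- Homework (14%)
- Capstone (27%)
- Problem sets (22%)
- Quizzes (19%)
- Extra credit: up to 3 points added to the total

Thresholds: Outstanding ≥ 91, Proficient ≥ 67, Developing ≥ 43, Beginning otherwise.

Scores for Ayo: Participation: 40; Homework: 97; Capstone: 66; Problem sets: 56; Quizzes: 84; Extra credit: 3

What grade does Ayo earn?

Weighted total:
  Participation 40 × 0.18 = 7.2
  Homework 97 × 0.14 = 13.58
  Capstone 66 × 0.27 = 17.82
  Problem sets 56 × 0.22 = 12.32
  Quizzes 84 × 0.19 = 15.96
Sum = 66.88
Extra credit: 66.88 + 3 = 69.88
69.88 is ≥ 67 and < 91 → Proficient

Proficient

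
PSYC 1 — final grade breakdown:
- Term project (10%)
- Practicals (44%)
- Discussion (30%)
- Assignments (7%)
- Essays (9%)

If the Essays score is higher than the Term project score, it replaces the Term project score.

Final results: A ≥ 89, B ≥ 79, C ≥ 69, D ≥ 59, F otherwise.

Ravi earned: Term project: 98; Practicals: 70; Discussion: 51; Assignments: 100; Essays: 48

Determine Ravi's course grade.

Essays (48) ≤ Term project (98), so Term project stays at 98.
Weighted total:
  Term project 98 × 0.1 = 9.8
  Practicals 70 × 0.44 = 30.8
  Discussion 51 × 0.3 = 15.3
  Assignments 100 × 0.07 = 7
  Essays 48 × 0.09 = 4.32
Sum = 67.22
67.22 is ≥ 59 and < 69 → D

D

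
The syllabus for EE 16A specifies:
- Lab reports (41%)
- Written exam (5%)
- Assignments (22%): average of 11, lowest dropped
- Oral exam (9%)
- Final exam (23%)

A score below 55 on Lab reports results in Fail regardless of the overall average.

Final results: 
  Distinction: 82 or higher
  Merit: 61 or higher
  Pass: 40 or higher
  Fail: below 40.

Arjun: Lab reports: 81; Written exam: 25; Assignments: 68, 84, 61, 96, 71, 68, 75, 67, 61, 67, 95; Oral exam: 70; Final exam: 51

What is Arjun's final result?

Assignments: drop 61 → average of remaining 10 = 752/10 = 75.2
Lab reports score 81 ≥ 55: minimum met.
Weighted total:
  Lab reports 81 × 0.41 = 33.21
  Written exam 25 × 0.05 = 1.25
  Assignments 75.2 × 0.22 = 16.544
  Oral exam 70 × 0.09 = 6.3
  Final exam 51 × 0.23 = 11.73
Sum = 69.034
69.034 is ≥ 61 and < 82 → Merit

Merit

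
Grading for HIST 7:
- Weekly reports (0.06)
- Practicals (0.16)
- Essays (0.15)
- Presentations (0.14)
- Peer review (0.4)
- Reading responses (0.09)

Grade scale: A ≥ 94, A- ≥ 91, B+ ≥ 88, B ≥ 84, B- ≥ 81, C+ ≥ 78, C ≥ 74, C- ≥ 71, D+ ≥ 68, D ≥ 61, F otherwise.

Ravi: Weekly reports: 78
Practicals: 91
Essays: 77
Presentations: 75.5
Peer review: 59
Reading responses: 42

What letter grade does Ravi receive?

D+

Weighted total:
  Weekly reports 78 × 0.06 = 4.68
  Practicals 91 × 0.16 = 14.56
  Essays 77 × 0.15 = 11.55
  Presentations 75.5 × 0.14 = 10.57
  Peer review 59 × 0.4 = 23.6
  Reading responses 42 × 0.09 = 3.78
Sum = 68.74
68.74 is ≥ 68 and < 71 → D+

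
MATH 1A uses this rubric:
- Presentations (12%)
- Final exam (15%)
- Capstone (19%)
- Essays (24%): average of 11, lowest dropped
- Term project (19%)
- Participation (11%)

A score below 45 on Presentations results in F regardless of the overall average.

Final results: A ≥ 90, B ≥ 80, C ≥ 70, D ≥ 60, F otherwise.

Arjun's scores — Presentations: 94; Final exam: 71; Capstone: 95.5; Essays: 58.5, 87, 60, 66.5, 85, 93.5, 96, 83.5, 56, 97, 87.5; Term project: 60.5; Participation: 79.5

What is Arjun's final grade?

C

Essays: drop 56 → average of remaining 10 = 814.5/10 = 81.45
Presentations score 94 ≥ 45: minimum met.
Weighted total:
  Presentations 94 × 0.12 = 11.28
  Final exam 71 × 0.15 = 10.65
  Capstone 95.5 × 0.19 = 18.145
  Essays 81.45 × 0.24 = 19.548
  Term project 60.5 × 0.19 = 11.495
  Participation 79.5 × 0.11 = 8.745
Sum = 79.863
79.863 is ≥ 70 and < 80 → C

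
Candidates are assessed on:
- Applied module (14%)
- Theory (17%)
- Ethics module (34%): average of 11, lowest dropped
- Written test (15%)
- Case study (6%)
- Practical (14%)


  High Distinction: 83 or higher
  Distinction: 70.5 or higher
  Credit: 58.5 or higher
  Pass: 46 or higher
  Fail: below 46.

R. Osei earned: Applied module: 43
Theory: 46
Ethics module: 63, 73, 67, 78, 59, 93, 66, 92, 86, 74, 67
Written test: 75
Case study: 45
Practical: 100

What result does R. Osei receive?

Ethics module: drop 59 → average of remaining 10 = 759/10 = 75.9
Weighted total:
  Applied module 43 × 0.14 = 6.02
  Theory 46 × 0.17 = 7.82
  Ethics module 75.9 × 0.34 = 25.806
  Written test 75 × 0.15 = 11.25
  Case study 45 × 0.06 = 2.7
  Practical 100 × 0.14 = 14
Sum = 67.596
67.596 is ≥ 58.5 and < 70.5 → Credit

Credit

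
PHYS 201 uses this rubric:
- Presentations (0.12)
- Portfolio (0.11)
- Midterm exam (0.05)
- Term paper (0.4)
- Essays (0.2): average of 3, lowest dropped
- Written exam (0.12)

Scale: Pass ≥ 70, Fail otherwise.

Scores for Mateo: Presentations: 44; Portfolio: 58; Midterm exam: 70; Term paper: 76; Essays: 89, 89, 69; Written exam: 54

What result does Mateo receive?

Essays: drop 69 → average of remaining 2 = 178/2 = 89
Weighted total:
  Presentations 44 × 0.12 = 5.28
  Portfolio 58 × 0.11 = 6.38
  Midterm exam 70 × 0.05 = 3.5
  Term paper 76 × 0.4 = 30.4
  Essays 89 × 0.2 = 17.8
  Written exam 54 × 0.12 = 6.48
Sum = 69.84
69.84 < 70 → Fail

Fail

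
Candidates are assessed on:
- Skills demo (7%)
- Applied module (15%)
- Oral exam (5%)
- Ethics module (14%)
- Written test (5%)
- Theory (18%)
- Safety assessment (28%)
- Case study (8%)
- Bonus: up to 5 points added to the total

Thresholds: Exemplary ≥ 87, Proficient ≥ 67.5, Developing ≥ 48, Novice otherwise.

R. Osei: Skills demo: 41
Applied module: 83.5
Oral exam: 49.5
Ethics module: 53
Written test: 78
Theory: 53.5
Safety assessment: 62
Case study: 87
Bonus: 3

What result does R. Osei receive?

Weighted total:
  Skills demo 41 × 0.07 = 2.87
  Applied module 83.5 × 0.15 = 12.525
  Oral exam 49.5 × 0.05 = 2.475
  Ethics module 53 × 0.14 = 7.42
  Written test 78 × 0.05 = 3.9
  Theory 53.5 × 0.18 = 9.63
  Safety assessment 62 × 0.28 = 17.36
  Case study 87 × 0.08 = 6.96
Sum = 63.14
Bonus: 63.14 + 3 = 66.14
66.14 is ≥ 48 and < 67.5 → Developing

Developing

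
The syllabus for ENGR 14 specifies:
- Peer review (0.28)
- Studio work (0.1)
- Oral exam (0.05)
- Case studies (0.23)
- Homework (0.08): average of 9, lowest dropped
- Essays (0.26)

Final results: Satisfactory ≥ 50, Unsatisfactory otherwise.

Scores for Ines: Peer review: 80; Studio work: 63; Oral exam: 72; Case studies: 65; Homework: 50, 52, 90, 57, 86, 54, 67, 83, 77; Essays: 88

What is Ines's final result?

Satisfactory

Homework: drop 50 → average of remaining 8 = 566/8 = 70.75
Weighted total:
  Peer review 80 × 0.28 = 22.4
  Studio work 63 × 0.1 = 6.3
  Oral exam 72 × 0.05 = 3.6
  Case studies 65 × 0.23 = 14.95
  Homework 70.75 × 0.08 = 5.66
  Essays 88 × 0.26 = 22.88
Sum = 75.79
75.79 ≥ 50 → Satisfactory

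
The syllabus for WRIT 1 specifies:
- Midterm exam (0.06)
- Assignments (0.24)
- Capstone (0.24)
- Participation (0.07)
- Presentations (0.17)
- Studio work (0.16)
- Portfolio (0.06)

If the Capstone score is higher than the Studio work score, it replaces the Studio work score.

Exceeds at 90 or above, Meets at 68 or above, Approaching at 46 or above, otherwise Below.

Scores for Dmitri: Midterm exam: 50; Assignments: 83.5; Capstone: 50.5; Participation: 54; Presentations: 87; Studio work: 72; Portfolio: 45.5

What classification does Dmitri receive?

Capstone (50.5) ≤ Studio work (72), so Studio work stays at 72.
Weighted total:
  Midterm exam 50 × 0.06 = 3
  Assignments 83.5 × 0.24 = 20.04
  Capstone 50.5 × 0.24 = 12.12
  Participation 54 × 0.07 = 3.78
  Presentations 87 × 0.17 = 14.79
  Studio work 72 × 0.16 = 11.52
  Portfolio 45.5 × 0.06 = 2.73
Sum = 67.98
67.98 is ≥ 46 and < 68 → Approaching

Approaching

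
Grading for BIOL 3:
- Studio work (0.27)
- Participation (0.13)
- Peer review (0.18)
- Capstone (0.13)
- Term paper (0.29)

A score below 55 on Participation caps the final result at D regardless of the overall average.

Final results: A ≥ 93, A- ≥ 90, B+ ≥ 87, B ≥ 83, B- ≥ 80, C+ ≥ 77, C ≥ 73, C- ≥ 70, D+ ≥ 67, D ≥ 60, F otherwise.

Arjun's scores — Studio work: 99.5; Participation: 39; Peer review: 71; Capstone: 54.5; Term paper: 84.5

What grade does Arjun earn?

D

Participation score 39 < 55: minimum not met.
Weighted total:
  Studio work 99.5 × 0.27 = 26.865
  Participation 39 × 0.13 = 5.07
  Peer review 71 × 0.18 = 12.78
  Capstone 54.5 × 0.13 = 7.085
  Term paper 84.5 × 0.29 = 24.505
Sum = 76.305
76.305 would be C; cap at D applies → D.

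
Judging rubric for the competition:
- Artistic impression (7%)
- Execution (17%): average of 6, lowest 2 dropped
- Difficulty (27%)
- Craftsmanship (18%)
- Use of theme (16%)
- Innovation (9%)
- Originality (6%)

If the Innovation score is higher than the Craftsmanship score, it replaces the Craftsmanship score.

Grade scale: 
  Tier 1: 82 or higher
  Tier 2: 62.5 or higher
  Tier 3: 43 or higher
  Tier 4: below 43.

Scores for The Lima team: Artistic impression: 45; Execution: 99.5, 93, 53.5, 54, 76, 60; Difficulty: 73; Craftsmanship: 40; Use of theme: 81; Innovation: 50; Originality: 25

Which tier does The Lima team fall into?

Execution: drop 53.5, 54 → average of remaining 4 = 328.5/4 = 82.125
Innovation (50) > Craftsmanship (40), so Craftsmanship counts as 50.
Weighted total:
  Artistic impression 45 × 0.07 = 3.15
  Execution 82.125 × 0.17 = 13.96125
  Difficulty 73 × 0.27 = 19.71
  Craftsmanship 50 × 0.18 = 9
  Use of theme 81 × 0.16 = 12.96
  Innovation 50 × 0.09 = 4.5
  Originality 25 × 0.06 = 1.5
Sum = 64.78125
64.78125 is ≥ 62.5 and < 82 → Tier 2

Tier 2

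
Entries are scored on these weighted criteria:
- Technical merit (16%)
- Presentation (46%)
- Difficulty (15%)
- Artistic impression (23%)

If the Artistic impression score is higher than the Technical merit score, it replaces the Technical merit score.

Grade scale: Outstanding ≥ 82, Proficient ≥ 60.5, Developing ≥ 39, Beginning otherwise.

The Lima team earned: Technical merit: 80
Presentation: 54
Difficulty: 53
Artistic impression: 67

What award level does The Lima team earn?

Artistic impression (67) ≤ Technical merit (80), so Technical merit stays at 80.
Weighted total:
  Technical merit 80 × 0.16 = 12.8
  Presentation 54 × 0.46 = 24.84
  Difficulty 53 × 0.15 = 7.95
  Artistic impression 67 × 0.23 = 15.41
Sum = 61
61 is ≥ 60.5 and < 82 → Proficient

Proficient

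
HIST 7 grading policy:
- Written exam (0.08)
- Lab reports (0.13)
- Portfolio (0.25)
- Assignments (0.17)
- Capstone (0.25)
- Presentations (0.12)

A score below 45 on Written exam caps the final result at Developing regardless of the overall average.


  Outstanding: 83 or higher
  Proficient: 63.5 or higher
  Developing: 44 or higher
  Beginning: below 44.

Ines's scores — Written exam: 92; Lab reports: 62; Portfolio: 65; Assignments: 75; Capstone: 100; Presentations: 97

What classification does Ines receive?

Written exam score 92 ≥ 45: minimum met.
Weighted total:
  Written exam 92 × 0.08 = 7.36
  Lab reports 62 × 0.13 = 8.06
  Portfolio 65 × 0.25 = 16.25
  Assignments 75 × 0.17 = 12.75
  Capstone 100 × 0.25 = 25
  Presentations 97 × 0.12 = 11.64
Sum = 81.06
81.06 is ≥ 63.5 and < 83 → Proficient

Proficient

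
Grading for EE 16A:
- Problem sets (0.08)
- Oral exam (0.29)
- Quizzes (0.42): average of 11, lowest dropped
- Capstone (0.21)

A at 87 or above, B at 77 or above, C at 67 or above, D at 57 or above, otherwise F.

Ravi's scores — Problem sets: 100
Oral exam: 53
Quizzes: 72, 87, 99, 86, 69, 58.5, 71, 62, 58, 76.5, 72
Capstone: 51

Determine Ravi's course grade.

Quizzes: drop 58 → average of remaining 10 = 753/10 = 75.3
Weighted total:
  Problem sets 100 × 0.08 = 8
  Oral exam 53 × 0.29 = 15.37
  Quizzes 75.3 × 0.42 = 31.626
  Capstone 51 × 0.21 = 10.71
Sum = 65.706
65.706 is ≥ 57 and < 67 → D

D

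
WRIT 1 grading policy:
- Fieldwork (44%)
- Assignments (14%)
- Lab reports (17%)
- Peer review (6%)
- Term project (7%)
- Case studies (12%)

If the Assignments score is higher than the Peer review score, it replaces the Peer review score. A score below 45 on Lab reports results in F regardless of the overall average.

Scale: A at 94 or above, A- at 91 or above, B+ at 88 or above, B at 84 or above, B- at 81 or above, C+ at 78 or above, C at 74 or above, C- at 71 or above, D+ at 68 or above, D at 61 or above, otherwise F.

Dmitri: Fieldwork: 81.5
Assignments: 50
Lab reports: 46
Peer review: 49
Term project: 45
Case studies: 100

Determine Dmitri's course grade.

D+

Assignments (50) > Peer review (49), so Peer review counts as 50.
Lab reports score 46 ≥ 45: minimum met.
Weighted total:
  Fieldwork 81.5 × 0.44 = 35.86
  Assignments 50 × 0.14 = 7
  Lab reports 46 × 0.17 = 7.82
  Peer review 50 × 0.06 = 3
  Term project 45 × 0.07 = 3.15
  Case studies 100 × 0.12 = 12
Sum = 68.83
68.83 is ≥ 68 and < 71 → D+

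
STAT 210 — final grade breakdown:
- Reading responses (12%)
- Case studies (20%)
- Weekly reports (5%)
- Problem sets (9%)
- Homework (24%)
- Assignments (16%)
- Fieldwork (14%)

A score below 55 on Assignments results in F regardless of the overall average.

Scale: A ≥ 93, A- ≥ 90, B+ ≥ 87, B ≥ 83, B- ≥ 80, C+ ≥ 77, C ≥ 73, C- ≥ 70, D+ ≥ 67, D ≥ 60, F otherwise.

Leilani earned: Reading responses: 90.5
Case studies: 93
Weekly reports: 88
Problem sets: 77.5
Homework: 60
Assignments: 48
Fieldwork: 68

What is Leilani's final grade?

F

Assignments score 48 < 55: minimum not met.
Weighted total:
  Reading responses 90.5 × 0.12 = 10.86
  Case studies 93 × 0.2 = 18.6
  Weekly reports 88 × 0.05 = 4.4
  Problem sets 77.5 × 0.09 = 6.975
  Homework 60 × 0.24 = 14.4
  Assignments 48 × 0.16 = 7.68
  Fieldwork 68 × 0.14 = 9.52
Sum = 72.435
Because the Assignments minimum was not met, the result is F.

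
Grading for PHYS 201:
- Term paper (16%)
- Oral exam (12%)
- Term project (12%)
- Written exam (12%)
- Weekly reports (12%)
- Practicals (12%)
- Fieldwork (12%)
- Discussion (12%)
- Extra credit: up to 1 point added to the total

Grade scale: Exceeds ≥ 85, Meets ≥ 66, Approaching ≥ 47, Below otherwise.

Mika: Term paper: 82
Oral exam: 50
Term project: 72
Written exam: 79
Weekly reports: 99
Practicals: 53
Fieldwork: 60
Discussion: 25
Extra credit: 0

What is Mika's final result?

Approaching

Weighted total:
  Term paper 82 × 0.16 = 13.12
  Oral exam 50 × 0.12 = 6
  Term project 72 × 0.12 = 8.64
  Written exam 79 × 0.12 = 9.48
  Weekly reports 99 × 0.12 = 11.88
  Practicals 53 × 0.12 = 6.36
  Fieldwork 60 × 0.12 = 7.2
  Discussion 25 × 0.12 = 3
Sum = 65.68
Extra credit: 65.68 + 0 = 65.68
65.68 is ≥ 47 and < 66 → Approaching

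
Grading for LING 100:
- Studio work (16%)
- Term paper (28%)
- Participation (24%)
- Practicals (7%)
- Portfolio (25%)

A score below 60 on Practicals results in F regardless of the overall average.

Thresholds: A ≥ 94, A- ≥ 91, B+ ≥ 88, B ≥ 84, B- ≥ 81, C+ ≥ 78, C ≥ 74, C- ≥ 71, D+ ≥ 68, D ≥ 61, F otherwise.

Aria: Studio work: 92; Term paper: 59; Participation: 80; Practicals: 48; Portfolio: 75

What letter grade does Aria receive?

F

Practicals score 48 < 60: minimum not met.
Weighted total:
  Studio work 92 × 0.16 = 14.72
  Term paper 59 × 0.28 = 16.52
  Participation 80 × 0.24 = 19.2
  Practicals 48 × 0.07 = 3.36
  Portfolio 75 × 0.25 = 18.75
Sum = 72.55
Because the Practicals minimum was not met, the result is F.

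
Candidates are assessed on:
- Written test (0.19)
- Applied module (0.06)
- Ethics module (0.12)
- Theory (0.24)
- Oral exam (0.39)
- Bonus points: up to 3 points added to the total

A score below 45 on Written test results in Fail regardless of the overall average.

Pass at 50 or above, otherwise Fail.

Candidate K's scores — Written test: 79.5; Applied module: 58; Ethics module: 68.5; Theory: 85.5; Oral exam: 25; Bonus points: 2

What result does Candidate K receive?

Written test score 79.5 ≥ 45: minimum met.
Weighted total:
  Written test 79.5 × 0.19 = 15.105
  Applied module 58 × 0.06 = 3.48
  Ethics module 68.5 × 0.12 = 8.22
  Theory 85.5 × 0.24 = 20.52
  Oral exam 25 × 0.39 = 9.75
Sum = 57.075
Bonus points: 57.075 + 2 = 59.075
59.075 ≥ 50 → Pass

Pass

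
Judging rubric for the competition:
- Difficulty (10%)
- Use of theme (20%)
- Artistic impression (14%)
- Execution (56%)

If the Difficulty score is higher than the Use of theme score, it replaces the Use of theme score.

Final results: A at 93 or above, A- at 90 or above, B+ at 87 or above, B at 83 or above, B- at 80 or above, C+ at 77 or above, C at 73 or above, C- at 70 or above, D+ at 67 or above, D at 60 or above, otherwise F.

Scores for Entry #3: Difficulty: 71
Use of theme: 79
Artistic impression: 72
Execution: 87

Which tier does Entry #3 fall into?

Difficulty (71) ≤ Use of theme (79), so Use of theme stays at 79.
Weighted total:
  Difficulty 71 × 0.1 = 7.1
  Use of theme 79 × 0.2 = 15.8
  Artistic impression 72 × 0.14 = 10.08
  Execution 87 × 0.56 = 48.72
Sum = 81.7
81.7 is ≥ 80 and < 83 → B-

B-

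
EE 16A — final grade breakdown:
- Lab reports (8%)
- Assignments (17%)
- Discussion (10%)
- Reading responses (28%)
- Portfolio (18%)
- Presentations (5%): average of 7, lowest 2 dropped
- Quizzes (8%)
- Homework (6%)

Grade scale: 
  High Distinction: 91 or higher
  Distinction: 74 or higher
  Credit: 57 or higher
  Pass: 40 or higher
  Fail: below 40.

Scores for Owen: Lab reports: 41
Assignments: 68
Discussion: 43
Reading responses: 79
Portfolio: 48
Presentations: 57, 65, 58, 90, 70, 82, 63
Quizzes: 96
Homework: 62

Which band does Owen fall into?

Presentations: drop 57, 58 → average of remaining 5 = 370/5 = 74
Weighted total:
  Lab reports 41 × 0.08 = 3.28
  Assignments 68 × 0.17 = 11.56
  Discussion 43 × 0.1 = 4.3
  Reading responses 79 × 0.28 = 22.12
  Portfolio 48 × 0.18 = 8.64
  Presentations 74 × 0.05 = 3.7
  Quizzes 96 × 0.08 = 7.68
  Homework 62 × 0.06 = 3.72
Sum = 65
65 is ≥ 57 and < 74 → Credit

Credit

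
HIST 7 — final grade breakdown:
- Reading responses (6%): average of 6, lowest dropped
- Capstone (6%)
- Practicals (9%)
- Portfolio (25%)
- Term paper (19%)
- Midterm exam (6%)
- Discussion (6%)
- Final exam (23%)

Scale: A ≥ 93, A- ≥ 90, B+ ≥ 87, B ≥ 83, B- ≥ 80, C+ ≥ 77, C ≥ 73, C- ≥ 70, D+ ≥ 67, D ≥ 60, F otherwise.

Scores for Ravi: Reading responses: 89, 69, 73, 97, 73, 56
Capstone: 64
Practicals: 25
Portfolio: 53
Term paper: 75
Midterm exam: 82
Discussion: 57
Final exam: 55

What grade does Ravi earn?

Reading responses: drop 56 → average of remaining 5 = 401/5 = 80.2
Weighted total:
  Reading responses 80.2 × 0.06 = 4.812
  Capstone 64 × 0.06 = 3.84
  Practicals 25 × 0.09 = 2.25
  Portfolio 53 × 0.25 = 13.25
  Term paper 75 × 0.19 = 14.25
  Midterm exam 82 × 0.06 = 4.92
  Discussion 57 × 0.06 = 3.42
  Final exam 55 × 0.23 = 12.65
Sum = 59.392
59.392 < 60 → F

F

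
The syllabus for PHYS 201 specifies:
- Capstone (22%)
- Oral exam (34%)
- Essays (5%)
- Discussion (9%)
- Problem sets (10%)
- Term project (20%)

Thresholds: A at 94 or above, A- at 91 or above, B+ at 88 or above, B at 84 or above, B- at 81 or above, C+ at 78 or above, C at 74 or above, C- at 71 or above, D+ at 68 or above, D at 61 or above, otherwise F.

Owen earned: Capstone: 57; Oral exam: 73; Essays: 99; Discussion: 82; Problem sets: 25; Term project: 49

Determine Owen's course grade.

Weighted total:
  Capstone 57 × 0.22 = 12.54
  Oral exam 73 × 0.34 = 24.82
  Essays 99 × 0.05 = 4.95
  Discussion 82 × 0.09 = 7.38
  Problem sets 25 × 0.1 = 2.5
  Term project 49 × 0.2 = 9.8
Sum = 61.99
61.99 is ≥ 61 and < 68 → D

D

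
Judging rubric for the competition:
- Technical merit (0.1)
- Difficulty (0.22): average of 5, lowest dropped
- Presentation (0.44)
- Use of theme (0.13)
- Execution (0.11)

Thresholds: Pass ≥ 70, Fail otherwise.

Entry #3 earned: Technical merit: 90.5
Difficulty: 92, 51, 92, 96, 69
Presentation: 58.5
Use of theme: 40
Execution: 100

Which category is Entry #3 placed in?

Difficulty: drop 51 → average of remaining 4 = 349/4 = 87.25
Weighted total:
  Technical merit 90.5 × 0.1 = 9.05
  Difficulty 87.25 × 0.22 = 19.195
  Presentation 58.5 × 0.44 = 25.74
  Use of theme 40 × 0.13 = 5.2
  Execution 100 × 0.11 = 11
Sum = 70.185
70.185 ≥ 70 → Pass

Pass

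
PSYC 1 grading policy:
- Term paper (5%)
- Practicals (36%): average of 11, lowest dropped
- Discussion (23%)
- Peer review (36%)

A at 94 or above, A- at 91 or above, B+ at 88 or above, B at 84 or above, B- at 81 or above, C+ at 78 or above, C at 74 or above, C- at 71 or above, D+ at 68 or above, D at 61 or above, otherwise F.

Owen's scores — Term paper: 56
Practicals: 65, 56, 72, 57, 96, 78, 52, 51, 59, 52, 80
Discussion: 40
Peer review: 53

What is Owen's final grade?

F

Practicals: drop 51 → average of remaining 10 = 667/10 = 66.7
Weighted total:
  Term paper 56 × 0.05 = 2.8
  Practicals 66.7 × 0.36 = 24.012
  Discussion 40 × 0.23 = 9.2
  Peer review 53 × 0.36 = 19.08
Sum = 55.092
55.092 < 61 → F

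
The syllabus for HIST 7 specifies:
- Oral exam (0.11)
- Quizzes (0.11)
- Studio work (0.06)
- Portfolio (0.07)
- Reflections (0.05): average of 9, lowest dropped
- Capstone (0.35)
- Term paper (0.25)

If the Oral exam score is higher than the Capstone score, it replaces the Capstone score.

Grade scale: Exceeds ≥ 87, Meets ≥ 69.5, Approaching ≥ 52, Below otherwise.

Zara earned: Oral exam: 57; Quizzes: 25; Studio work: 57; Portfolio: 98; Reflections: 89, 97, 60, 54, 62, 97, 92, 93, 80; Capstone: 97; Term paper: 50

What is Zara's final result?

Meets

Reflections: drop 54 → average of remaining 8 = 670/8 = 83.75
Oral exam (57) ≤ Capstone (97), so Capstone stays at 97.
Weighted total:
  Oral exam 57 × 0.11 = 6.27
  Quizzes 25 × 0.11 = 2.75
  Studio work 57 × 0.06 = 3.42
  Portfolio 98 × 0.07 = 6.86
  Reflections 83.75 × 0.05 = 4.1875
  Capstone 97 × 0.35 = 33.95
  Term paper 50 × 0.25 = 12.5
Sum = 69.9375
69.9375 is ≥ 69.5 and < 87 → Meets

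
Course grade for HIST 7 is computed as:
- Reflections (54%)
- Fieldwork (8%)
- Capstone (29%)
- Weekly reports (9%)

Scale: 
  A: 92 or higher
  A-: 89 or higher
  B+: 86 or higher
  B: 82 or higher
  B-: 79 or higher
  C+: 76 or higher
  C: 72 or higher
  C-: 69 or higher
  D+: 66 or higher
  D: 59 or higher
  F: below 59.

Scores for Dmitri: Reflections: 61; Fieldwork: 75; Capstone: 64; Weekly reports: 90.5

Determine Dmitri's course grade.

Weighted total:
  Reflections 61 × 0.54 = 32.94
  Fieldwork 75 × 0.08 = 6
  Capstone 64 × 0.29 = 18.56
  Weekly reports 90.5 × 0.09 = 8.145
Sum = 65.645
65.645 is ≥ 59 and < 66 → D

D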